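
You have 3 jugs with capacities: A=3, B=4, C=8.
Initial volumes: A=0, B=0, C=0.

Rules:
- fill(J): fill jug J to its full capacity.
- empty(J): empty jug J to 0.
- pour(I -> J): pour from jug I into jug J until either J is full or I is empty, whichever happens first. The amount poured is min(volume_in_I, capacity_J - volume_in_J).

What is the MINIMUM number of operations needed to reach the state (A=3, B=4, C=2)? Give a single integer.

BFS from (A=0, B=0, C=0). One shortest path:
  1. fill(B) -> (A=0 B=4 C=0)
  2. fill(C) -> (A=0 B=4 C=8)
  3. pour(C -> A) -> (A=3 B=4 C=5)
  4. empty(A) -> (A=0 B=4 C=5)
  5. pour(C -> A) -> (A=3 B=4 C=2)
Reached target in 5 moves.

Answer: 5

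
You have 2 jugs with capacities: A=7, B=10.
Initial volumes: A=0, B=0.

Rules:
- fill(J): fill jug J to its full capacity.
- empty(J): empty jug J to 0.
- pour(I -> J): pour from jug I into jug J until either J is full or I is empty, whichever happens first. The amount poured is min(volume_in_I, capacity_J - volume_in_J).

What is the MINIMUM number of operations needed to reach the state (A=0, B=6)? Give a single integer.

BFS from (A=0, B=0). One shortest path:
  1. fill(B) -> (A=0 B=10)
  2. pour(B -> A) -> (A=7 B=3)
  3. empty(A) -> (A=0 B=3)
  4. pour(B -> A) -> (A=3 B=0)
  5. fill(B) -> (A=3 B=10)
  6. pour(B -> A) -> (A=7 B=6)
  7. empty(A) -> (A=0 B=6)
Reached target in 7 moves.

Answer: 7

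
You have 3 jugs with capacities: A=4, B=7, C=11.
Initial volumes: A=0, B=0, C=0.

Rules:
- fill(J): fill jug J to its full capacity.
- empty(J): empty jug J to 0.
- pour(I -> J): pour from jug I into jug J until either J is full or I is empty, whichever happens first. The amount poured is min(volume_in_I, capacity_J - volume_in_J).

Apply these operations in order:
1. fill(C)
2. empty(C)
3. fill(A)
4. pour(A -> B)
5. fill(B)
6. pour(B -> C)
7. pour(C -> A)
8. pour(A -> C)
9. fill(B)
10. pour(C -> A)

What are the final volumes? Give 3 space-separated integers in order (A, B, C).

Step 1: fill(C) -> (A=0 B=0 C=11)
Step 2: empty(C) -> (A=0 B=0 C=0)
Step 3: fill(A) -> (A=4 B=0 C=0)
Step 4: pour(A -> B) -> (A=0 B=4 C=0)
Step 5: fill(B) -> (A=0 B=7 C=0)
Step 6: pour(B -> C) -> (A=0 B=0 C=7)
Step 7: pour(C -> A) -> (A=4 B=0 C=3)
Step 8: pour(A -> C) -> (A=0 B=0 C=7)
Step 9: fill(B) -> (A=0 B=7 C=7)
Step 10: pour(C -> A) -> (A=4 B=7 C=3)

Answer: 4 7 3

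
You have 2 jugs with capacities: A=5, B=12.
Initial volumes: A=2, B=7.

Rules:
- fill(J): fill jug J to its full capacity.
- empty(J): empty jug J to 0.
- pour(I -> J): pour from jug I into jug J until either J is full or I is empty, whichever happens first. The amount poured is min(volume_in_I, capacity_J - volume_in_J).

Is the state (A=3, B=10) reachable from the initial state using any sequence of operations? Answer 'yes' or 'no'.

BFS explored all 35 reachable states.
Reachable set includes: (0,0), (0,1), (0,2), (0,3), (0,4), (0,5), (0,6), (0,7), (0,8), (0,9), (0,10), (0,11) ...
Target (A=3, B=10) not in reachable set → no.

Answer: no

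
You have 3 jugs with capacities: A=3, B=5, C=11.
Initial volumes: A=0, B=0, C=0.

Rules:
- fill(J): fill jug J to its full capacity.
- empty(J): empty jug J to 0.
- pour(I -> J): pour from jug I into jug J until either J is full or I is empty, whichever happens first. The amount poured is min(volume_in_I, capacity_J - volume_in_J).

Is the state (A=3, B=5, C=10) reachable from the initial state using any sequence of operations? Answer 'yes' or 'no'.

BFS from (A=0, B=0, C=0):
  1. fill(A) -> (A=3 B=0 C=0)
  2. fill(B) -> (A=3 B=5 C=0)
  3. pour(B -> C) -> (A=3 B=0 C=5)
  4. fill(B) -> (A=3 B=5 C=5)
  5. pour(B -> C) -> (A=3 B=0 C=10)
  6. fill(B) -> (A=3 B=5 C=10)
Target reached → yes.

Answer: yes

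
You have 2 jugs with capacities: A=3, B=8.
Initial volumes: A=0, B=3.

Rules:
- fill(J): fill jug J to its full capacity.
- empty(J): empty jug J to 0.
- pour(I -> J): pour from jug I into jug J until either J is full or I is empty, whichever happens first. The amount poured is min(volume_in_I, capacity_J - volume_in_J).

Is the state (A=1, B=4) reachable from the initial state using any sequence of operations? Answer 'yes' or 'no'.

Answer: no

Derivation:
BFS explored all 22 reachable states.
Reachable set includes: (0,0), (0,1), (0,2), (0,3), (0,4), (0,5), (0,6), (0,7), (0,8), (1,0), (1,8), (2,0) ...
Target (A=1, B=4) not in reachable set → no.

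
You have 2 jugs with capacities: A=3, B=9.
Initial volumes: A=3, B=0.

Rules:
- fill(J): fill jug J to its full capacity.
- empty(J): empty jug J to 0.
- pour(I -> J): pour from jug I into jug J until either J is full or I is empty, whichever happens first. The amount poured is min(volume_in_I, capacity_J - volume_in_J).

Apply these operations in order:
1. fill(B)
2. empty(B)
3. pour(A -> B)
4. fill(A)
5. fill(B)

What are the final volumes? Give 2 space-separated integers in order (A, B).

Step 1: fill(B) -> (A=3 B=9)
Step 2: empty(B) -> (A=3 B=0)
Step 3: pour(A -> B) -> (A=0 B=3)
Step 4: fill(A) -> (A=3 B=3)
Step 5: fill(B) -> (A=3 B=9)

Answer: 3 9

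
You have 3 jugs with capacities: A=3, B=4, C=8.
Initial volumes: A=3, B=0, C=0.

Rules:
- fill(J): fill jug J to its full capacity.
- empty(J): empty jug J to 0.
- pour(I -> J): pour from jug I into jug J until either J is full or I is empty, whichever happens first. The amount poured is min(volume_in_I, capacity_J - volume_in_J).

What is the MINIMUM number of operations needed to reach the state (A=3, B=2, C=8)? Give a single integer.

BFS from (A=3, B=0, C=0). One shortest path:
  1. fill(B) -> (A=3 B=4 C=0)
  2. pour(A -> C) -> (A=0 B=4 C=3)
  3. fill(A) -> (A=3 B=4 C=3)
  4. pour(A -> C) -> (A=0 B=4 C=6)
  5. fill(A) -> (A=3 B=4 C=6)
  6. pour(B -> C) -> (A=3 B=2 C=8)
Reached target in 6 moves.

Answer: 6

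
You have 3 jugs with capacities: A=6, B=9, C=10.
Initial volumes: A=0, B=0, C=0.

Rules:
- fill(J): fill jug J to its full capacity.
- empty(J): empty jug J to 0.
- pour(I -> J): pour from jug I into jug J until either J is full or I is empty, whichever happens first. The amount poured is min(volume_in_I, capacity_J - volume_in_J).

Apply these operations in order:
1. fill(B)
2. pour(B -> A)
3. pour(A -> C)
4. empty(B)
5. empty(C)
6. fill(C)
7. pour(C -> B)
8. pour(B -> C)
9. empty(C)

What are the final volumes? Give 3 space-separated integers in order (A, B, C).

Step 1: fill(B) -> (A=0 B=9 C=0)
Step 2: pour(B -> A) -> (A=6 B=3 C=0)
Step 3: pour(A -> C) -> (A=0 B=3 C=6)
Step 4: empty(B) -> (A=0 B=0 C=6)
Step 5: empty(C) -> (A=0 B=0 C=0)
Step 6: fill(C) -> (A=0 B=0 C=10)
Step 7: pour(C -> B) -> (A=0 B=9 C=1)
Step 8: pour(B -> C) -> (A=0 B=0 C=10)
Step 9: empty(C) -> (A=0 B=0 C=0)

Answer: 0 0 0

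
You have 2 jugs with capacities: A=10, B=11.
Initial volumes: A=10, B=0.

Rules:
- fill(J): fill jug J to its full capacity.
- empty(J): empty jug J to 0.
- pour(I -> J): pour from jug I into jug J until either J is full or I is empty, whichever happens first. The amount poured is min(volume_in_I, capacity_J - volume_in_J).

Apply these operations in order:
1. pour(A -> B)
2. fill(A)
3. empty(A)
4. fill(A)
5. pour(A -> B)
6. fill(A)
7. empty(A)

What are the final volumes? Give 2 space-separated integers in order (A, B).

Step 1: pour(A -> B) -> (A=0 B=10)
Step 2: fill(A) -> (A=10 B=10)
Step 3: empty(A) -> (A=0 B=10)
Step 4: fill(A) -> (A=10 B=10)
Step 5: pour(A -> B) -> (A=9 B=11)
Step 6: fill(A) -> (A=10 B=11)
Step 7: empty(A) -> (A=0 B=11)

Answer: 0 11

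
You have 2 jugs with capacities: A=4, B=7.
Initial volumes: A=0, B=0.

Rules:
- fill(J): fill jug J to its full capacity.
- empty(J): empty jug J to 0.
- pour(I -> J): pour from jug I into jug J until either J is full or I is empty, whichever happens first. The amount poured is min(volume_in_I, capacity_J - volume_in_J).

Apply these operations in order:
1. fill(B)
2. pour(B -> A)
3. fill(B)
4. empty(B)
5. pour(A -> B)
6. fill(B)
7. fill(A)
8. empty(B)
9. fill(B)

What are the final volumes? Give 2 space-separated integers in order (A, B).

Step 1: fill(B) -> (A=0 B=7)
Step 2: pour(B -> A) -> (A=4 B=3)
Step 3: fill(B) -> (A=4 B=7)
Step 4: empty(B) -> (A=4 B=0)
Step 5: pour(A -> B) -> (A=0 B=4)
Step 6: fill(B) -> (A=0 B=7)
Step 7: fill(A) -> (A=4 B=7)
Step 8: empty(B) -> (A=4 B=0)
Step 9: fill(B) -> (A=4 B=7)

Answer: 4 7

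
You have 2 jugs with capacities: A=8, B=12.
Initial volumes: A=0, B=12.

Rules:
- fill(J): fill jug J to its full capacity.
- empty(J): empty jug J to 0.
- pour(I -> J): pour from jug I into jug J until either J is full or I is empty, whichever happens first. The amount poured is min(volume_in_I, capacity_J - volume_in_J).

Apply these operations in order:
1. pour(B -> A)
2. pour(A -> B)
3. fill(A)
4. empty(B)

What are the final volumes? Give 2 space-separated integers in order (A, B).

Answer: 8 0

Derivation:
Step 1: pour(B -> A) -> (A=8 B=4)
Step 2: pour(A -> B) -> (A=0 B=12)
Step 3: fill(A) -> (A=8 B=12)
Step 4: empty(B) -> (A=8 B=0)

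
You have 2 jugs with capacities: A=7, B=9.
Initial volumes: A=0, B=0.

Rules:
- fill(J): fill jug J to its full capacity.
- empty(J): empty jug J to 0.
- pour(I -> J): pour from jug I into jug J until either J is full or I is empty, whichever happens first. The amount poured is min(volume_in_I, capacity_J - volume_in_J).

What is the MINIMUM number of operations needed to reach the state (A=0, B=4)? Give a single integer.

Answer: 7

Derivation:
BFS from (A=0, B=0). One shortest path:
  1. fill(B) -> (A=0 B=9)
  2. pour(B -> A) -> (A=7 B=2)
  3. empty(A) -> (A=0 B=2)
  4. pour(B -> A) -> (A=2 B=0)
  5. fill(B) -> (A=2 B=9)
  6. pour(B -> A) -> (A=7 B=4)
  7. empty(A) -> (A=0 B=4)
Reached target in 7 moves.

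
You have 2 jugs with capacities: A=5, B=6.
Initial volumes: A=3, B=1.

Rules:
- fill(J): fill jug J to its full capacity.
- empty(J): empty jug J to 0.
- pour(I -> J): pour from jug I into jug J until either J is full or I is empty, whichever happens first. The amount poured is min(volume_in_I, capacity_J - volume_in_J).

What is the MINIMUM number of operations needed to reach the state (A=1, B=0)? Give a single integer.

BFS from (A=3, B=1). One shortest path:
  1. empty(A) -> (A=0 B=1)
  2. pour(B -> A) -> (A=1 B=0)
Reached target in 2 moves.

Answer: 2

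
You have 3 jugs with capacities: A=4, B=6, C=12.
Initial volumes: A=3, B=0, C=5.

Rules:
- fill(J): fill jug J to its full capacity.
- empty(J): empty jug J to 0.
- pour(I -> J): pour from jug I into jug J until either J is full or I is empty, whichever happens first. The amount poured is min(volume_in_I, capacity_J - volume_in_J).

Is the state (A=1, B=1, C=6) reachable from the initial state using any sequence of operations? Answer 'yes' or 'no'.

BFS explored all 290 reachable states.
Reachable set includes: (0,0,0), (0,0,1), (0,0,2), (0,0,3), (0,0,4), (0,0,5), (0,0,6), (0,0,7), (0,0,8), (0,0,9), (0,0,10), (0,0,11) ...
Target (A=1, B=1, C=6) not in reachable set → no.

Answer: no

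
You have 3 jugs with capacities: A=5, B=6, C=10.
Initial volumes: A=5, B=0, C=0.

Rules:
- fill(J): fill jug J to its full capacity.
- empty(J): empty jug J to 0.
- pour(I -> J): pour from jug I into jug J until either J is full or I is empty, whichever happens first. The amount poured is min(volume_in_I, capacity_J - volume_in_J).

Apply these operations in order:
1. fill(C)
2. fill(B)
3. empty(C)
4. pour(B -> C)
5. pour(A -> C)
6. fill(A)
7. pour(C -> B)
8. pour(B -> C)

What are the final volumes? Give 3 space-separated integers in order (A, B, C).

Answer: 5 0 10

Derivation:
Step 1: fill(C) -> (A=5 B=0 C=10)
Step 2: fill(B) -> (A=5 B=6 C=10)
Step 3: empty(C) -> (A=5 B=6 C=0)
Step 4: pour(B -> C) -> (A=5 B=0 C=6)
Step 5: pour(A -> C) -> (A=1 B=0 C=10)
Step 6: fill(A) -> (A=5 B=0 C=10)
Step 7: pour(C -> B) -> (A=5 B=6 C=4)
Step 8: pour(B -> C) -> (A=5 B=0 C=10)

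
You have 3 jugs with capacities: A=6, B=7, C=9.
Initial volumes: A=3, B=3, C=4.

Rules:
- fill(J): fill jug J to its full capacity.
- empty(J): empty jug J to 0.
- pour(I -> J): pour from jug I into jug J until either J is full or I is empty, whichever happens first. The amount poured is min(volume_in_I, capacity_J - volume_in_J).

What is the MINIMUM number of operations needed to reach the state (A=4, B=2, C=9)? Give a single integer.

Answer: 6

Derivation:
BFS from (A=3, B=3, C=4). One shortest path:
  1. fill(A) -> (A=6 B=3 C=4)
  2. pour(A -> B) -> (A=2 B=7 C=4)
  3. empty(B) -> (A=2 B=0 C=4)
  4. pour(A -> B) -> (A=0 B=2 C=4)
  5. pour(C -> A) -> (A=4 B=2 C=0)
  6. fill(C) -> (A=4 B=2 C=9)
Reached target in 6 moves.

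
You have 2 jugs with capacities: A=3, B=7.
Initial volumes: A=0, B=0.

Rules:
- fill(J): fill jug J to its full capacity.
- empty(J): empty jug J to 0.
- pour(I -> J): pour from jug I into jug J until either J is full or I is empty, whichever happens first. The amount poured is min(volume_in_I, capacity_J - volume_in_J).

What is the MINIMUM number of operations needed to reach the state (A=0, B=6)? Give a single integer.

Answer: 4

Derivation:
BFS from (A=0, B=0). One shortest path:
  1. fill(A) -> (A=3 B=0)
  2. pour(A -> B) -> (A=0 B=3)
  3. fill(A) -> (A=3 B=3)
  4. pour(A -> B) -> (A=0 B=6)
Reached target in 4 moves.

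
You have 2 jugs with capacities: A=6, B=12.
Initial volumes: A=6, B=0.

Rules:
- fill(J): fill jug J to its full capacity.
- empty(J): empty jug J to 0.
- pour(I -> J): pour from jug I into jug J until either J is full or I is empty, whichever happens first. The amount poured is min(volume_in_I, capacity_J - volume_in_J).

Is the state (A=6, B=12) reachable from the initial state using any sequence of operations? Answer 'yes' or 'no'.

Answer: yes

Derivation:
BFS from (A=6, B=0):
  1. fill(B) -> (A=6 B=12)
Target reached → yes.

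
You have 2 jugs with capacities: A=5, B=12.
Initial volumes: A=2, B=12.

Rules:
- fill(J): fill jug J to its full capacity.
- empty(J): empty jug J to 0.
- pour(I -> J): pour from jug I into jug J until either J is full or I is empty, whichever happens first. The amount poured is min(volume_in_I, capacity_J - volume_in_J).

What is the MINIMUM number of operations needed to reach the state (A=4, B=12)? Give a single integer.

BFS from (A=2, B=12). One shortest path:
  1. pour(B -> A) -> (A=5 B=9)
  2. empty(A) -> (A=0 B=9)
  3. pour(B -> A) -> (A=5 B=4)
  4. empty(A) -> (A=0 B=4)
  5. pour(B -> A) -> (A=4 B=0)
  6. fill(B) -> (A=4 B=12)
Reached target in 6 moves.

Answer: 6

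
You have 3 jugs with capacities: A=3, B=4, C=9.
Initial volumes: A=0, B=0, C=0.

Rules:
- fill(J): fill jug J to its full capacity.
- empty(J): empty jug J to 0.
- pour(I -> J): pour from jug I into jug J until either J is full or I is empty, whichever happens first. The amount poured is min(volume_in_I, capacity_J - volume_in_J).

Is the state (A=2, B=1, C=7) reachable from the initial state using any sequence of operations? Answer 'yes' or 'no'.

BFS explored all 152 reachable states.
Reachable set includes: (0,0,0), (0,0,1), (0,0,2), (0,0,3), (0,0,4), (0,0,5), (0,0,6), (0,0,7), (0,0,8), (0,0,9), (0,1,0), (0,1,1) ...
Target (A=2, B=1, C=7) not in reachable set → no.

Answer: no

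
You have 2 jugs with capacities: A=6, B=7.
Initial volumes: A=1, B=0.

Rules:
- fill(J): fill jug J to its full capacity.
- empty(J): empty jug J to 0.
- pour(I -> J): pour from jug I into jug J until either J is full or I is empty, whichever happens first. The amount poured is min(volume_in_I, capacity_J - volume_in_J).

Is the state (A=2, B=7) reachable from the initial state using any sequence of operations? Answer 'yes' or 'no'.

BFS from (A=1, B=0):
  1. fill(B) -> (A=1 B=7)
  2. pour(B -> A) -> (A=6 B=2)
  3. empty(A) -> (A=0 B=2)
  4. pour(B -> A) -> (A=2 B=0)
  5. fill(B) -> (A=2 B=7)
Target reached → yes.

Answer: yes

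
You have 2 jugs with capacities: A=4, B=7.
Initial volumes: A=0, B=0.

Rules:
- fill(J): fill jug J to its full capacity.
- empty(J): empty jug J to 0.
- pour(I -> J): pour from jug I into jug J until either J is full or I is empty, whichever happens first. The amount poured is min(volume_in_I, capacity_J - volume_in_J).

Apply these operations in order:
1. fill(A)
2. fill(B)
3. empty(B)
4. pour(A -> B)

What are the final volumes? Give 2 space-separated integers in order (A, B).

Answer: 0 4

Derivation:
Step 1: fill(A) -> (A=4 B=0)
Step 2: fill(B) -> (A=4 B=7)
Step 3: empty(B) -> (A=4 B=0)
Step 4: pour(A -> B) -> (A=0 B=4)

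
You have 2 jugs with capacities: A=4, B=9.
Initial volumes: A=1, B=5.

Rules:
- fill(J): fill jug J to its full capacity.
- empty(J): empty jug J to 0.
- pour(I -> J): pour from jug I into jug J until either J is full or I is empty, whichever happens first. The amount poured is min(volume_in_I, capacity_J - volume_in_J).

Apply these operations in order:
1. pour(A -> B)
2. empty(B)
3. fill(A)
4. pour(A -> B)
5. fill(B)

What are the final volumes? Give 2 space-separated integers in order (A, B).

Step 1: pour(A -> B) -> (A=0 B=6)
Step 2: empty(B) -> (A=0 B=0)
Step 3: fill(A) -> (A=4 B=0)
Step 4: pour(A -> B) -> (A=0 B=4)
Step 5: fill(B) -> (A=0 B=9)

Answer: 0 9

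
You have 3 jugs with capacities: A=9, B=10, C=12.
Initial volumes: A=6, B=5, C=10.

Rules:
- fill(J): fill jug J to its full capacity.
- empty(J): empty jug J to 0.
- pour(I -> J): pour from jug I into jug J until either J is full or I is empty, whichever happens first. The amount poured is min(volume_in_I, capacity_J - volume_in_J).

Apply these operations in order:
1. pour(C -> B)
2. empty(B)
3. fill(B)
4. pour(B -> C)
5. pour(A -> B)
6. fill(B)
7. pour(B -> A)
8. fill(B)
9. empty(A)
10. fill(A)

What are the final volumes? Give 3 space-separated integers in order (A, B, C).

Step 1: pour(C -> B) -> (A=6 B=10 C=5)
Step 2: empty(B) -> (A=6 B=0 C=5)
Step 3: fill(B) -> (A=6 B=10 C=5)
Step 4: pour(B -> C) -> (A=6 B=3 C=12)
Step 5: pour(A -> B) -> (A=0 B=9 C=12)
Step 6: fill(B) -> (A=0 B=10 C=12)
Step 7: pour(B -> A) -> (A=9 B=1 C=12)
Step 8: fill(B) -> (A=9 B=10 C=12)
Step 9: empty(A) -> (A=0 B=10 C=12)
Step 10: fill(A) -> (A=9 B=10 C=12)

Answer: 9 10 12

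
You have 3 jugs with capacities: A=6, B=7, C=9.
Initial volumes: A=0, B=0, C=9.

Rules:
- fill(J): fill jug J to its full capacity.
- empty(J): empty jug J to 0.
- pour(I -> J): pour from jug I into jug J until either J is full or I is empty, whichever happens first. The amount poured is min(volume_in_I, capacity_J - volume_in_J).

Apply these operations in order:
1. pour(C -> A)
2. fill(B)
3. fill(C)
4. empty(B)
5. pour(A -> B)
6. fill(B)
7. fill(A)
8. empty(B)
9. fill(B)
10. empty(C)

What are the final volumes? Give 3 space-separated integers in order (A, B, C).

Answer: 6 7 0

Derivation:
Step 1: pour(C -> A) -> (A=6 B=0 C=3)
Step 2: fill(B) -> (A=6 B=7 C=3)
Step 3: fill(C) -> (A=6 B=7 C=9)
Step 4: empty(B) -> (A=6 B=0 C=9)
Step 5: pour(A -> B) -> (A=0 B=6 C=9)
Step 6: fill(B) -> (A=0 B=7 C=9)
Step 7: fill(A) -> (A=6 B=7 C=9)
Step 8: empty(B) -> (A=6 B=0 C=9)
Step 9: fill(B) -> (A=6 B=7 C=9)
Step 10: empty(C) -> (A=6 B=7 C=0)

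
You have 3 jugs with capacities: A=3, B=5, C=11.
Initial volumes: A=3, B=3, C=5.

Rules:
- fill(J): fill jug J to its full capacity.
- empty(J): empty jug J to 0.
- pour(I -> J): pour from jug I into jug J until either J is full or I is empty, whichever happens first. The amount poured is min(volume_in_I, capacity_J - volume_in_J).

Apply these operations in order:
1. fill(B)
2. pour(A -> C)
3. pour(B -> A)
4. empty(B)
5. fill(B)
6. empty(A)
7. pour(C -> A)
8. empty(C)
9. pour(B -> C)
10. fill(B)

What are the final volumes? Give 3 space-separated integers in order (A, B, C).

Step 1: fill(B) -> (A=3 B=5 C=5)
Step 2: pour(A -> C) -> (A=0 B=5 C=8)
Step 3: pour(B -> A) -> (A=3 B=2 C=8)
Step 4: empty(B) -> (A=3 B=0 C=8)
Step 5: fill(B) -> (A=3 B=5 C=8)
Step 6: empty(A) -> (A=0 B=5 C=8)
Step 7: pour(C -> A) -> (A=3 B=5 C=5)
Step 8: empty(C) -> (A=3 B=5 C=0)
Step 9: pour(B -> C) -> (A=3 B=0 C=5)
Step 10: fill(B) -> (A=3 B=5 C=5)

Answer: 3 5 5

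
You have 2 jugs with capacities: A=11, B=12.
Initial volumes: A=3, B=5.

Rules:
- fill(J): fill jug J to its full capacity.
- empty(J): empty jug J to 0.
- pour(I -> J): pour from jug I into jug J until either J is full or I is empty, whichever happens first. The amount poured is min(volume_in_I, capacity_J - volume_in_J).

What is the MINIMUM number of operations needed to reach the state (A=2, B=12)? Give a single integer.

BFS from (A=3, B=5). One shortest path:
  1. empty(B) -> (A=3 B=0)
  2. pour(A -> B) -> (A=0 B=3)
  3. fill(A) -> (A=11 B=3)
  4. pour(A -> B) -> (A=2 B=12)
Reached target in 4 moves.

Answer: 4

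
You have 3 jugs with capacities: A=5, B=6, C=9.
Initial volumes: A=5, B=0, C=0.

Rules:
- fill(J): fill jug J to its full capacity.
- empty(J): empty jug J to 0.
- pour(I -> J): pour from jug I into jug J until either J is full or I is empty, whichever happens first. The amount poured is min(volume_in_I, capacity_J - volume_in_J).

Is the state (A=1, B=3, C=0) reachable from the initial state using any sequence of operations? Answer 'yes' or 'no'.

BFS from (A=5, B=0, C=0):
  1. pour(A -> C) -> (A=0 B=0 C=5)
  2. fill(A) -> (A=5 B=0 C=5)
  3. pour(A -> C) -> (A=1 B=0 C=9)
  4. pour(C -> B) -> (A=1 B=6 C=3)
  5. empty(B) -> (A=1 B=0 C=3)
  6. pour(C -> B) -> (A=1 B=3 C=0)
Target reached → yes.

Answer: yes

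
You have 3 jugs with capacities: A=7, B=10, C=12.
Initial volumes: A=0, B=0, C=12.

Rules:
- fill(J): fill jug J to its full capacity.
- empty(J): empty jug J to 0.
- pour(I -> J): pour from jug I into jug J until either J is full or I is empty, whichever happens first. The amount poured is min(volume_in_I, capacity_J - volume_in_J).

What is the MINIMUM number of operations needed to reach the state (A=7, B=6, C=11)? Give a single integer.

BFS from (A=0, B=0, C=12). One shortest path:
  1. pour(C -> B) -> (A=0 B=10 C=2)
  2. pour(B -> A) -> (A=7 B=3 C=2)
  3. pour(A -> C) -> (A=0 B=3 C=9)
  4. pour(B -> A) -> (A=3 B=0 C=9)
  5. pour(C -> B) -> (A=3 B=9 C=0)
  6. fill(C) -> (A=3 B=9 C=12)
  7. pour(C -> B) -> (A=3 B=10 C=11)
  8. pour(B -> A) -> (A=7 B=6 C=11)
Reached target in 8 moves.

Answer: 8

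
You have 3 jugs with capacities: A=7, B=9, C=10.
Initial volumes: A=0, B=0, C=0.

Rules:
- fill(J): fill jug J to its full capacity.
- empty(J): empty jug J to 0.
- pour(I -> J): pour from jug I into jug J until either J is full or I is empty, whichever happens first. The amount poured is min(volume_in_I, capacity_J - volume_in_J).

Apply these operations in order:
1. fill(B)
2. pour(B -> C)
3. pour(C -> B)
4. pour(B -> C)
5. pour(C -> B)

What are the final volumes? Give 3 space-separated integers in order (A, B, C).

Step 1: fill(B) -> (A=0 B=9 C=0)
Step 2: pour(B -> C) -> (A=0 B=0 C=9)
Step 3: pour(C -> B) -> (A=0 B=9 C=0)
Step 4: pour(B -> C) -> (A=0 B=0 C=9)
Step 5: pour(C -> B) -> (A=0 B=9 C=0)

Answer: 0 9 0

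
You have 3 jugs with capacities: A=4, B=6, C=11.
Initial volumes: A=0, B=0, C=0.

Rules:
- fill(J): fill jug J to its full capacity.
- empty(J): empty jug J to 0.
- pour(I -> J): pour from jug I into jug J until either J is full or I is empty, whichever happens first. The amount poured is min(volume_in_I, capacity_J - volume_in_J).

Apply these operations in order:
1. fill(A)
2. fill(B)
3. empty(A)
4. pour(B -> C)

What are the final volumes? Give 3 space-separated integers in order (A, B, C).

Step 1: fill(A) -> (A=4 B=0 C=0)
Step 2: fill(B) -> (A=4 B=6 C=0)
Step 3: empty(A) -> (A=0 B=6 C=0)
Step 4: pour(B -> C) -> (A=0 B=0 C=6)

Answer: 0 0 6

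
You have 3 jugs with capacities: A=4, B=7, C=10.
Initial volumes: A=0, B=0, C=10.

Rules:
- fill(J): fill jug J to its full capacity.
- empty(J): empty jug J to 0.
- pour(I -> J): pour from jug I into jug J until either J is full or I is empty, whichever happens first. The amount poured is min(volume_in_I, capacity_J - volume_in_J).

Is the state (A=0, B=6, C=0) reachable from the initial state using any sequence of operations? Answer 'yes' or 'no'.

Answer: yes

Derivation:
BFS from (A=0, B=0, C=10):
  1. pour(C -> A) -> (A=4 B=0 C=6)
  2. empty(A) -> (A=0 B=0 C=6)
  3. pour(C -> B) -> (A=0 B=6 C=0)
Target reached → yes.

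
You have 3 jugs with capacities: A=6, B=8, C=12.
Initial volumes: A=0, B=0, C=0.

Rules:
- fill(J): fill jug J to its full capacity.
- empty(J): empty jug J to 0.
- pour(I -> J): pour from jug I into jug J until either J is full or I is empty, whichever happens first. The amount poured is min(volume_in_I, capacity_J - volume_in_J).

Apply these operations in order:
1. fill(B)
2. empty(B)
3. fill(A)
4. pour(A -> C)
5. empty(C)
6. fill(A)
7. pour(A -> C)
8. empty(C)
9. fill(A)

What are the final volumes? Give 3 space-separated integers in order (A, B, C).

Answer: 6 0 0

Derivation:
Step 1: fill(B) -> (A=0 B=8 C=0)
Step 2: empty(B) -> (A=0 B=0 C=0)
Step 3: fill(A) -> (A=6 B=0 C=0)
Step 4: pour(A -> C) -> (A=0 B=0 C=6)
Step 5: empty(C) -> (A=0 B=0 C=0)
Step 6: fill(A) -> (A=6 B=0 C=0)
Step 7: pour(A -> C) -> (A=0 B=0 C=6)
Step 8: empty(C) -> (A=0 B=0 C=0)
Step 9: fill(A) -> (A=6 B=0 C=0)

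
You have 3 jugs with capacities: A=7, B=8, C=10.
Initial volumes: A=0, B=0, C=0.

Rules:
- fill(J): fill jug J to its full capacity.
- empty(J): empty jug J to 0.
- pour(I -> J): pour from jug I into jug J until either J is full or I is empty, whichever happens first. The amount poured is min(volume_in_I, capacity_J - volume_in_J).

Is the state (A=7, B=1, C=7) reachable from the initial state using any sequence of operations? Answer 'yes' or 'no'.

BFS from (A=0, B=0, C=0):
  1. fill(A) -> (A=7 B=0 C=0)
  2. fill(B) -> (A=7 B=8 C=0)
  3. pour(A -> C) -> (A=0 B=8 C=7)
  4. pour(B -> A) -> (A=7 B=1 C=7)
Target reached → yes.

Answer: yes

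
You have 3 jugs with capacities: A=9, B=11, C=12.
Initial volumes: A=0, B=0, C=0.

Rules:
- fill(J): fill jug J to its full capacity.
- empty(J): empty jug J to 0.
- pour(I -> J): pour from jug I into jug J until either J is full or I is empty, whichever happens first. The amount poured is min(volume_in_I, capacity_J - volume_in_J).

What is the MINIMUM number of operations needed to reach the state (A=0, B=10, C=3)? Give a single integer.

Answer: 6

Derivation:
BFS from (A=0, B=0, C=0). One shortest path:
  1. fill(B) -> (A=0 B=11 C=0)
  2. pour(B -> C) -> (A=0 B=0 C=11)
  3. fill(B) -> (A=0 B=11 C=11)
  4. pour(B -> C) -> (A=0 B=10 C=12)
  5. pour(C -> A) -> (A=9 B=10 C=3)
  6. empty(A) -> (A=0 B=10 C=3)
Reached target in 6 moves.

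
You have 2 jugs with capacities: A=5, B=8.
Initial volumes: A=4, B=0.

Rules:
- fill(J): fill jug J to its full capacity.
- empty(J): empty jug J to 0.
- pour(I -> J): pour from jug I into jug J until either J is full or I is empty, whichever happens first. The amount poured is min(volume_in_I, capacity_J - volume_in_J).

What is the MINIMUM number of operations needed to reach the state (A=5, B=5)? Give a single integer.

BFS from (A=4, B=0). One shortest path:
  1. fill(A) -> (A=5 B=0)
  2. pour(A -> B) -> (A=0 B=5)
  3. fill(A) -> (A=5 B=5)
Reached target in 3 moves.

Answer: 3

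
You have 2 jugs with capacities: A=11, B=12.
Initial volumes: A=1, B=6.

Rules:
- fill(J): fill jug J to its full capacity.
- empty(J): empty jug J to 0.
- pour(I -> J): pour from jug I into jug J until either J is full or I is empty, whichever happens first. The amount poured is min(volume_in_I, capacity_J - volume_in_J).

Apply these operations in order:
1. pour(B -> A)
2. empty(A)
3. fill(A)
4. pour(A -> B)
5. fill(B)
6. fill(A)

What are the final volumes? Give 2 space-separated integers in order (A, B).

Step 1: pour(B -> A) -> (A=7 B=0)
Step 2: empty(A) -> (A=0 B=0)
Step 3: fill(A) -> (A=11 B=0)
Step 4: pour(A -> B) -> (A=0 B=11)
Step 5: fill(B) -> (A=0 B=12)
Step 6: fill(A) -> (A=11 B=12)

Answer: 11 12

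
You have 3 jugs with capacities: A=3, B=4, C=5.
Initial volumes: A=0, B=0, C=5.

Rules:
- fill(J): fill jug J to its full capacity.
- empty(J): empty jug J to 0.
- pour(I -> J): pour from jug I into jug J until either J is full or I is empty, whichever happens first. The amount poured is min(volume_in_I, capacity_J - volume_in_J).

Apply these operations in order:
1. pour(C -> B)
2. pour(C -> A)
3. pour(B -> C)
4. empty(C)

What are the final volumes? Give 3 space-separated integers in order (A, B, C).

Step 1: pour(C -> B) -> (A=0 B=4 C=1)
Step 2: pour(C -> A) -> (A=1 B=4 C=0)
Step 3: pour(B -> C) -> (A=1 B=0 C=4)
Step 4: empty(C) -> (A=1 B=0 C=0)

Answer: 1 0 0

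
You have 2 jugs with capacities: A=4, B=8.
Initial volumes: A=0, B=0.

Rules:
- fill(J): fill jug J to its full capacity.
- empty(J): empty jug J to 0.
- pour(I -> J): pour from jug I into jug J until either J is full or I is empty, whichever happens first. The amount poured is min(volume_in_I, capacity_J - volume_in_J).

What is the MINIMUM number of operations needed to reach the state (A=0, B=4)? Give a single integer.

BFS from (A=0, B=0). One shortest path:
  1. fill(A) -> (A=4 B=0)
  2. pour(A -> B) -> (A=0 B=4)
Reached target in 2 moves.

Answer: 2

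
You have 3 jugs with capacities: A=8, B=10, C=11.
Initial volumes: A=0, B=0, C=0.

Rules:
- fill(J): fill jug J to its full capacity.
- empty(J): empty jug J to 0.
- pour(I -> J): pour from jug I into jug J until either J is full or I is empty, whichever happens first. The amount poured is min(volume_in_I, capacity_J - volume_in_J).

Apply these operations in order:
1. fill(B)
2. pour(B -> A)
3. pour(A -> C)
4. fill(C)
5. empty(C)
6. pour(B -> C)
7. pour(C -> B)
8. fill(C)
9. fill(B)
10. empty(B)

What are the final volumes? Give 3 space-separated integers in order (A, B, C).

Step 1: fill(B) -> (A=0 B=10 C=0)
Step 2: pour(B -> A) -> (A=8 B=2 C=0)
Step 3: pour(A -> C) -> (A=0 B=2 C=8)
Step 4: fill(C) -> (A=0 B=2 C=11)
Step 5: empty(C) -> (A=0 B=2 C=0)
Step 6: pour(B -> C) -> (A=0 B=0 C=2)
Step 7: pour(C -> B) -> (A=0 B=2 C=0)
Step 8: fill(C) -> (A=0 B=2 C=11)
Step 9: fill(B) -> (A=0 B=10 C=11)
Step 10: empty(B) -> (A=0 B=0 C=11)

Answer: 0 0 11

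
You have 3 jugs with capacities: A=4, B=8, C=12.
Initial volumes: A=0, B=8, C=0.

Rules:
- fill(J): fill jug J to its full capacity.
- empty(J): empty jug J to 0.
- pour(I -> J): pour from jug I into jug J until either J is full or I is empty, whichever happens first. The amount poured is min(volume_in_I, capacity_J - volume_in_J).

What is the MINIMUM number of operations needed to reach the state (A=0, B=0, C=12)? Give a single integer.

BFS from (A=0, B=8, C=0). One shortest path:
  1. empty(B) -> (A=0 B=0 C=0)
  2. fill(C) -> (A=0 B=0 C=12)
Reached target in 2 moves.

Answer: 2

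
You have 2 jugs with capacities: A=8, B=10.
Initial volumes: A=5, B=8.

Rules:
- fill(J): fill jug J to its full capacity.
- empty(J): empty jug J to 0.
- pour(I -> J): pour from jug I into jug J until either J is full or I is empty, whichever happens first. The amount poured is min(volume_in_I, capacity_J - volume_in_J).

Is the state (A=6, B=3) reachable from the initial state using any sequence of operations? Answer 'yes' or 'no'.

Answer: no

Derivation:
BFS explored all 37 reachable states.
Reachable set includes: (0,0), (0,1), (0,2), (0,3), (0,4), (0,5), (0,6), (0,7), (0,8), (0,9), (0,10), (1,0) ...
Target (A=6, B=3) not in reachable set → no.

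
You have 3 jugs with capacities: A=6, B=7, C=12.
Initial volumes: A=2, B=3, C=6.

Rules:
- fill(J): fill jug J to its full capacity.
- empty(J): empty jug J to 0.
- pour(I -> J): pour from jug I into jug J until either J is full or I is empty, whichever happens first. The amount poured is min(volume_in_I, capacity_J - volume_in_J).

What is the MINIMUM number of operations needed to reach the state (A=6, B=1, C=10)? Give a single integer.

Answer: 4

Derivation:
BFS from (A=2, B=3, C=6). One shortest path:
  1. fill(C) -> (A=2 B=3 C=12)
  2. pour(A -> B) -> (A=0 B=5 C=12)
  3. pour(C -> B) -> (A=0 B=7 C=10)
  4. pour(B -> A) -> (A=6 B=1 C=10)
Reached target in 4 moves.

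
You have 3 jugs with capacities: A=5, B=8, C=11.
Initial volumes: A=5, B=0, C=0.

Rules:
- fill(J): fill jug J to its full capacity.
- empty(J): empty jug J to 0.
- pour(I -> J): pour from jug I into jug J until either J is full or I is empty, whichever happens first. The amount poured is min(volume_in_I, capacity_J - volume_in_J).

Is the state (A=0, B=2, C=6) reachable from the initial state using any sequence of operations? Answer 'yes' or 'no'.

Answer: yes

Derivation:
BFS from (A=5, B=0, C=0):
  1. fill(B) -> (A=5 B=8 C=0)
  2. pour(A -> C) -> (A=0 B=8 C=5)
  3. pour(B -> C) -> (A=0 B=2 C=11)
  4. pour(C -> A) -> (A=5 B=2 C=6)
  5. empty(A) -> (A=0 B=2 C=6)
Target reached → yes.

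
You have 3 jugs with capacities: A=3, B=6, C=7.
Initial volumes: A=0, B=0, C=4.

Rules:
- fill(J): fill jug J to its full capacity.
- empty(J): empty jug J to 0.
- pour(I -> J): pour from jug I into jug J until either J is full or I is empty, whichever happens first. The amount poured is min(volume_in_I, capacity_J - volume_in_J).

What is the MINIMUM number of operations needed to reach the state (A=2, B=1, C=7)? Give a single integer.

BFS from (A=0, B=0, C=4). One shortest path:
  1. fill(A) -> (A=3 B=0 C=4)
  2. pour(C -> B) -> (A=3 B=4 C=0)
  3. pour(A -> B) -> (A=1 B=6 C=0)
  4. pour(B -> C) -> (A=1 B=0 C=6)
  5. pour(A -> B) -> (A=0 B=1 C=6)
  6. fill(A) -> (A=3 B=1 C=6)
  7. pour(A -> C) -> (A=2 B=1 C=7)
Reached target in 7 moves.

Answer: 7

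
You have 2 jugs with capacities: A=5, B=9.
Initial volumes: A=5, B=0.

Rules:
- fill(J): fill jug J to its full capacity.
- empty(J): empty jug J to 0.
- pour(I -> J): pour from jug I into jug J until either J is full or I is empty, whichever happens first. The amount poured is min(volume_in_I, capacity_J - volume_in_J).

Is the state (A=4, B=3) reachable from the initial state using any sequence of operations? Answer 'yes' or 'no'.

BFS explored all 28 reachable states.
Reachable set includes: (0,0), (0,1), (0,2), (0,3), (0,4), (0,5), (0,6), (0,7), (0,8), (0,9), (1,0), (1,9) ...
Target (A=4, B=3) not in reachable set → no.

Answer: no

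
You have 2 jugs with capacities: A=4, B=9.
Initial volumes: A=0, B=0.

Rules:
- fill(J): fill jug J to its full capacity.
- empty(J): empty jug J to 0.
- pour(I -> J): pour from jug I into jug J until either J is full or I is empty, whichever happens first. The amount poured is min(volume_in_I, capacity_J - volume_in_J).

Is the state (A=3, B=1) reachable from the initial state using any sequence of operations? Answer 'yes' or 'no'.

Answer: no

Derivation:
BFS explored all 26 reachable states.
Reachable set includes: (0,0), (0,1), (0,2), (0,3), (0,4), (0,5), (0,6), (0,7), (0,8), (0,9), (1,0), (1,9) ...
Target (A=3, B=1) not in reachable set → no.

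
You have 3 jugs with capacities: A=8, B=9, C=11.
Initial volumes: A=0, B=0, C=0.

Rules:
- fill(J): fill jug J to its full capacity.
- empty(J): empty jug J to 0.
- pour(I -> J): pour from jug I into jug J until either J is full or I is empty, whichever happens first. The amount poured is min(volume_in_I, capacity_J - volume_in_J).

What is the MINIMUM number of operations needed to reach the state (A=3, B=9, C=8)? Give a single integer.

BFS from (A=0, B=0, C=0). One shortest path:
  1. fill(C) -> (A=0 B=0 C=11)
  2. pour(C -> A) -> (A=8 B=0 C=3)
  3. pour(A -> B) -> (A=0 B=8 C=3)
  4. pour(C -> A) -> (A=3 B=8 C=0)
  5. pour(B -> C) -> (A=3 B=0 C=8)
  6. fill(B) -> (A=3 B=9 C=8)
Reached target in 6 moves.

Answer: 6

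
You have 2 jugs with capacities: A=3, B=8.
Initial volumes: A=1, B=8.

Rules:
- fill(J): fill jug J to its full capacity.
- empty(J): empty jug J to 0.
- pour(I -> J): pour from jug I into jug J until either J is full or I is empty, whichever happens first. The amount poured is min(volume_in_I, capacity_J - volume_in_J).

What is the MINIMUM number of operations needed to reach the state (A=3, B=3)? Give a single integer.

Answer: 3

Derivation:
BFS from (A=1, B=8). One shortest path:
  1. pour(B -> A) -> (A=3 B=6)
  2. empty(A) -> (A=0 B=6)
  3. pour(B -> A) -> (A=3 B=3)
Reached target in 3 moves.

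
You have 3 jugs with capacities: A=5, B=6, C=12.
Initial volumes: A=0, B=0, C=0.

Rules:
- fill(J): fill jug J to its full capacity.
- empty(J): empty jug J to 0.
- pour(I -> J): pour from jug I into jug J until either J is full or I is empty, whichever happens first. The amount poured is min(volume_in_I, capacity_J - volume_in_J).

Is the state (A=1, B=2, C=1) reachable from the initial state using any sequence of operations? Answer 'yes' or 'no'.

Answer: no

Derivation:
BFS explored all 326 reachable states.
Reachable set includes: (0,0,0), (0,0,1), (0,0,2), (0,0,3), (0,0,4), (0,0,5), (0,0,6), (0,0,7), (0,0,8), (0,0,9), (0,0,10), (0,0,11) ...
Target (A=1, B=2, C=1) not in reachable set → no.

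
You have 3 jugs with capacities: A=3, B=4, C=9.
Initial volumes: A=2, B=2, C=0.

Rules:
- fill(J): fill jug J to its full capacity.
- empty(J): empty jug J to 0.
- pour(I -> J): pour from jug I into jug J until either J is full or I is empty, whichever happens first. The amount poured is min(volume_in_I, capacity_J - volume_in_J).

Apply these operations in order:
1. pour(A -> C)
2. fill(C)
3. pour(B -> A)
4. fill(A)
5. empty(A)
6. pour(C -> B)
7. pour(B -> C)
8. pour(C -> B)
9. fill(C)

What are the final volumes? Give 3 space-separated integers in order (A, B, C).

Step 1: pour(A -> C) -> (A=0 B=2 C=2)
Step 2: fill(C) -> (A=0 B=2 C=9)
Step 3: pour(B -> A) -> (A=2 B=0 C=9)
Step 4: fill(A) -> (A=3 B=0 C=9)
Step 5: empty(A) -> (A=0 B=0 C=9)
Step 6: pour(C -> B) -> (A=0 B=4 C=5)
Step 7: pour(B -> C) -> (A=0 B=0 C=9)
Step 8: pour(C -> B) -> (A=0 B=4 C=5)
Step 9: fill(C) -> (A=0 B=4 C=9)

Answer: 0 4 9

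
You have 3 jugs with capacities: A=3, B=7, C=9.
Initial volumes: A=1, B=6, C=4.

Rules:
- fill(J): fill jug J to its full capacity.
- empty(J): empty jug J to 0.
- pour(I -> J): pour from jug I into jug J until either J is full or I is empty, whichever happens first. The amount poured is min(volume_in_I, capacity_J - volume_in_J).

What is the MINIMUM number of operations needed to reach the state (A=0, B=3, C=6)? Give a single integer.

Answer: 4

Derivation:
BFS from (A=1, B=6, C=4). One shortest path:
  1. fill(A) -> (A=3 B=6 C=4)
  2. empty(C) -> (A=3 B=6 C=0)
  3. pour(B -> C) -> (A=3 B=0 C=6)
  4. pour(A -> B) -> (A=0 B=3 C=6)
Reached target in 4 moves.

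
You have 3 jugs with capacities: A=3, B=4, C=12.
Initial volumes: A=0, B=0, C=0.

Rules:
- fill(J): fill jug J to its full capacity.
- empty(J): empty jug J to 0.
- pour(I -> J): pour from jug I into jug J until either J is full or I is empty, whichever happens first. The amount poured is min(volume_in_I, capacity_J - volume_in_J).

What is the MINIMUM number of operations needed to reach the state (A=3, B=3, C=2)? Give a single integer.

BFS from (A=0, B=0, C=0). One shortest path:
  1. fill(C) -> (A=0 B=0 C=12)
  2. pour(C -> A) -> (A=3 B=0 C=9)
  3. pour(C -> B) -> (A=3 B=4 C=5)
  4. empty(B) -> (A=3 B=0 C=5)
  5. pour(A -> B) -> (A=0 B=3 C=5)
  6. pour(C -> A) -> (A=3 B=3 C=2)
Reached target in 6 moves.

Answer: 6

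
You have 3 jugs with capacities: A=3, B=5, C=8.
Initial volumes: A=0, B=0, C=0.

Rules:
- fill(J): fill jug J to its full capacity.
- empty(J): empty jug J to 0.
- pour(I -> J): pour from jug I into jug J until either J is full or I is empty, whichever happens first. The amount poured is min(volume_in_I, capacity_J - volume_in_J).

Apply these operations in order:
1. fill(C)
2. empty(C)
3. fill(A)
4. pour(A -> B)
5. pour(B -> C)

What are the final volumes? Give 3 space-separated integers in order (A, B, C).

Answer: 0 0 3

Derivation:
Step 1: fill(C) -> (A=0 B=0 C=8)
Step 2: empty(C) -> (A=0 B=0 C=0)
Step 3: fill(A) -> (A=3 B=0 C=0)
Step 4: pour(A -> B) -> (A=0 B=3 C=0)
Step 5: pour(B -> C) -> (A=0 B=0 C=3)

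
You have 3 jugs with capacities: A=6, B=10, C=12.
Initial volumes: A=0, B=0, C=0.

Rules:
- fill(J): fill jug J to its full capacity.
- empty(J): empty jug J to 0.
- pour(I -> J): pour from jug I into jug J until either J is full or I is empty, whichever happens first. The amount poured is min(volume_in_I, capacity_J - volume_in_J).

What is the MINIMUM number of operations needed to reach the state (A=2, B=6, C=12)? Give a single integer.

Answer: 7

Derivation:
BFS from (A=0, B=0, C=0). One shortest path:
  1. fill(A) -> (A=6 B=0 C=0)
  2. fill(C) -> (A=6 B=0 C=12)
  3. pour(C -> B) -> (A=6 B=10 C=2)
  4. empty(B) -> (A=6 B=0 C=2)
  5. pour(A -> B) -> (A=0 B=6 C=2)
  6. pour(C -> A) -> (A=2 B=6 C=0)
  7. fill(C) -> (A=2 B=6 C=12)
Reached target in 7 moves.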